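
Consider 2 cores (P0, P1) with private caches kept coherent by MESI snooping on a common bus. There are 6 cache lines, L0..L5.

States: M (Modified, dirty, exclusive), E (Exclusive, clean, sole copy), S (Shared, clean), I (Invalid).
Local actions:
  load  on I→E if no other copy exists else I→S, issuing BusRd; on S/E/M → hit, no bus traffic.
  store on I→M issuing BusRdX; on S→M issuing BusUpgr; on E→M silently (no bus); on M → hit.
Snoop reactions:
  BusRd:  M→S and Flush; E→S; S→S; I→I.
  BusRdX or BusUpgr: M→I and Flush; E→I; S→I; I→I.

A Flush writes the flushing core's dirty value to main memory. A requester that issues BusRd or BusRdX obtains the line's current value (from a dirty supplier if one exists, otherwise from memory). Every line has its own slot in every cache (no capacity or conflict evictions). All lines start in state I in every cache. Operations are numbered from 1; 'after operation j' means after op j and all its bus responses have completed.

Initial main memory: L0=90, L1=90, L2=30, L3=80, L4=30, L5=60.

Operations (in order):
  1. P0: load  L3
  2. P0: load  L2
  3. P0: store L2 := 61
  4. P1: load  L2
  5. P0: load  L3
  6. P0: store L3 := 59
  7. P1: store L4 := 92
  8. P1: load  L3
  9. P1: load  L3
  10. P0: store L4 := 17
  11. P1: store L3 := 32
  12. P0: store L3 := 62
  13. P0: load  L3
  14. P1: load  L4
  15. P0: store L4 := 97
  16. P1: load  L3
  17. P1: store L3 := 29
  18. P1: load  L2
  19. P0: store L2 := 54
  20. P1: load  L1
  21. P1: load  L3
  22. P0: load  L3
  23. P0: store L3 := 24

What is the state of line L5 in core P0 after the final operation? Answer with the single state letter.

state = I

  op1 P0: load  L3 → E/I on L3; bus BusRd; mem=80
  op2 P0: load  L2 → E/I on L2; bus BusRd; mem=30
  op3 P0: store L2 := 61 → M/I on L2; bus (none); mem=30
  op4 P1: load  L2 → S/S on L2; bus BusRd Flush; mem=61
  op5 P0: load  L3 → E/I on L3; bus (none); mem=80
  op6 P0: store L3 := 59 → M/I on L3; bus (none); mem=80
  op7 P1: store L4 := 92 → I/M on L4; bus BusRdX; mem=30
  op8 P1: load  L3 → S/S on L3; bus BusRd Flush; mem=59
  op9 P1: load  L3 → S/S on L3; bus (none); mem=59
  op10 P0: store L4 := 17 → M/I on L4; bus BusRdX Flush; mem=92
  op11 P1: store L3 := 32 → I/M on L3; bus BusUpgr; mem=59
  op12 P0: store L3 := 62 → M/I on L3; bus BusRdX Flush; mem=32
  op13 P0: load  L3 → M/I on L3; bus (none); mem=32
  op14 P1: load  L4 → S/S on L4; bus BusRd Flush; mem=17
  op15 P0: store L4 := 97 → M/I on L4; bus BusUpgr; mem=17
  op16 P1: load  L3 → S/S on L3; bus BusRd Flush; mem=62
  op17 P1: store L3 := 29 → I/M on L3; bus BusUpgr; mem=62
  op18 P1: load  L2 → S/S on L2; bus (none); mem=61
  op19 P0: store L2 := 54 → M/I on L2; bus BusUpgr; mem=61
  op20 P1: load  L1 → I/E on L1; bus BusRd; mem=90
  op21 P1: load  L3 → I/M on L3; bus (none); mem=62
  op22 P0: load  L3 → S/S on L3; bus BusRd Flush; mem=29
  op23 P0: store L3 := 24 → M/I on L3; bus BusUpgr; mem=29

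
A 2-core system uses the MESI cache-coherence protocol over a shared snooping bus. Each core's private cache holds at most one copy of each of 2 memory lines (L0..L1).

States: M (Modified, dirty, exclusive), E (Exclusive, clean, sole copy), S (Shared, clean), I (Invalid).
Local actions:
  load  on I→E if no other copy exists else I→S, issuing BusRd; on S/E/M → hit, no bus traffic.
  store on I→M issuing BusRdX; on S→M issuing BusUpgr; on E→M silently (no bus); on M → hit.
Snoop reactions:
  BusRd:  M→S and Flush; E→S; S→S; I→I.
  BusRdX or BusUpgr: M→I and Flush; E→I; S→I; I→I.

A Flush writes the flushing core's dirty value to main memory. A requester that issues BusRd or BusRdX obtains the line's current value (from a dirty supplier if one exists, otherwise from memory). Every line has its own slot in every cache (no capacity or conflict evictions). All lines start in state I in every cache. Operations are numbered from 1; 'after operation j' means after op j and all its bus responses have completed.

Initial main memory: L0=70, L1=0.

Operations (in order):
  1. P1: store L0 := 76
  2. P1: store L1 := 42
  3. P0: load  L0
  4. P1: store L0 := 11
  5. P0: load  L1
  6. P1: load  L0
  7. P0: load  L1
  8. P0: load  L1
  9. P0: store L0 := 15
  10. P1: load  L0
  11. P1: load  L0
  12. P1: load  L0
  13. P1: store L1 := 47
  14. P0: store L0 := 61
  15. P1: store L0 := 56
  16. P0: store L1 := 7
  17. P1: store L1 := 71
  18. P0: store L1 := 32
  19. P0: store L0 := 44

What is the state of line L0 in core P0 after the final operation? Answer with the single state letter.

state = M

  op1 P1: store L0 := 76 → I/M on L0; bus BusRdX; mem=70
  op2 P1: store L1 := 42 → I/M on L1; bus BusRdX; mem=0
  op3 P0: load  L0 → S/S on L0; bus BusRd Flush; mem=76
  op4 P1: store L0 := 11 → I/M on L0; bus BusUpgr; mem=76
  op5 P0: load  L1 → S/S on L1; bus BusRd Flush; mem=42
  op6 P1: load  L0 → I/M on L0; bus (none); mem=76
  op7 P0: load  L1 → S/S on L1; bus (none); mem=42
  op8 P0: load  L1 → S/S on L1; bus (none); mem=42
  op9 P0: store L0 := 15 → M/I on L0; bus BusRdX Flush; mem=11
  op10 P1: load  L0 → S/S on L0; bus BusRd Flush; mem=15
  op11 P1: load  L0 → S/S on L0; bus (none); mem=15
  op12 P1: load  L0 → S/S on L0; bus (none); mem=15
  op13 P1: store L1 := 47 → I/M on L1; bus BusUpgr; mem=42
  op14 P0: store L0 := 61 → M/I on L0; bus BusUpgr; mem=15
  op15 P1: store L0 := 56 → I/M on L0; bus BusRdX Flush; mem=61
  op16 P0: store L1 := 7 → M/I on L1; bus BusRdX Flush; mem=47
  op17 P1: store L1 := 71 → I/M on L1; bus BusRdX Flush; mem=7
  op18 P0: store L1 := 32 → M/I on L1; bus BusRdX Flush; mem=71
  op19 P0: store L0 := 44 → M/I on L0; bus BusRdX Flush; mem=56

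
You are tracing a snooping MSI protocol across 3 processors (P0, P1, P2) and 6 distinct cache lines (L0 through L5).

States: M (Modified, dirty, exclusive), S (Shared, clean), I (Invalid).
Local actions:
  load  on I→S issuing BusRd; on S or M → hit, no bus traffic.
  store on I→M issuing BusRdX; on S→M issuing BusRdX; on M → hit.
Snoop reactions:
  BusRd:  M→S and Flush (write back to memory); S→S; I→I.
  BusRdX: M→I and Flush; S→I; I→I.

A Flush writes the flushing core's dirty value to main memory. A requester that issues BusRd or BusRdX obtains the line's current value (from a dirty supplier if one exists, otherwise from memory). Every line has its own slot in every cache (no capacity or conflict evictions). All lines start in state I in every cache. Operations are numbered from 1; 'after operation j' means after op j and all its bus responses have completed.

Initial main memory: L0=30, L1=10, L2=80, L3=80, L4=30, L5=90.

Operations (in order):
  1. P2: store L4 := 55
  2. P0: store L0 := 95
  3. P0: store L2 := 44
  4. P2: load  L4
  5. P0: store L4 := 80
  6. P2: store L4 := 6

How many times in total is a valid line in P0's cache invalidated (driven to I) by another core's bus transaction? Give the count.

1. P2: store L4 := 55  bus=[BusRdX]  L4: P0=I P1=I P2=M  mem[L4]=30
2. P0: store L0 := 95  bus=[BusRdX]  L0: P0=M P1=I P2=I  mem[L0]=30
3. P0: store L2 := 44  bus=[BusRdX]  L2: P0=M P1=I P2=I  mem[L2]=80
4. P2: load  L4  bus=[-]  L4: P0=I P1=I P2=M  mem[L4]=30
5. P0: store L4 := 80  bus=[BusRdX,Flush]  L4: P0=M P1=I P2=I  mem[L4]=55
6. P2: store L4 := 6  bus=[BusRdX,Flush]  L4: P0=I P1=I P2=M  mem[L4]=80

invalidations = 1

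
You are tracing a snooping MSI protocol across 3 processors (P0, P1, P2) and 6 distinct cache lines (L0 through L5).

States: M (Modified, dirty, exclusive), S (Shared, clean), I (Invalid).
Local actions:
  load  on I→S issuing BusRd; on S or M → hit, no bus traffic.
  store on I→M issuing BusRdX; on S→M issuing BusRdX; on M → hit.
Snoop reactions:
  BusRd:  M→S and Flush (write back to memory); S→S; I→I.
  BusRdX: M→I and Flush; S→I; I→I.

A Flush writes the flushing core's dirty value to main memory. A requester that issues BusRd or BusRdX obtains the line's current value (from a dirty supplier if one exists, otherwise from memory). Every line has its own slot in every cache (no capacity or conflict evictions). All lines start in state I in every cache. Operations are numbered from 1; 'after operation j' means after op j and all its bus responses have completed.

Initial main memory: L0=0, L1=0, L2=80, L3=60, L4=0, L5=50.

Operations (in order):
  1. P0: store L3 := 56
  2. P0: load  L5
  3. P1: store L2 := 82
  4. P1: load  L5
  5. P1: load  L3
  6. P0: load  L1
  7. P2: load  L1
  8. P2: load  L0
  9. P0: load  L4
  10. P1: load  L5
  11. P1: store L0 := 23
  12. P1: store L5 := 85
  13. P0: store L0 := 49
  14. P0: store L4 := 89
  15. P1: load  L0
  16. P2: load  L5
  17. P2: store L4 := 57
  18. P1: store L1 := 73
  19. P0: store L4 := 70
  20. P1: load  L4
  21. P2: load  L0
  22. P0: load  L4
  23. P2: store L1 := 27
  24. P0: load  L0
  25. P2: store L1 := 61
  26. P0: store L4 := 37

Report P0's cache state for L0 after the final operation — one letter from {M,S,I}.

1. P0: store L3 := 56  bus=[BusRdX]  L3: P0=M P1=I P2=I  mem[L3]=60
2. P0: load  L5  bus=[BusRd]  L5: P0=S P1=I P2=I  mem[L5]=50
3. P1: store L2 := 82  bus=[BusRdX]  L2: P0=I P1=M P2=I  mem[L2]=80
4. P1: load  L5  bus=[BusRd]  L5: P0=S P1=S P2=I  mem[L5]=50
5. P1: load  L3  bus=[BusRd,Flush]  L3: P0=S P1=S P2=I  mem[L3]=56
6. P0: load  L1  bus=[BusRd]  L1: P0=S P1=I P2=I  mem[L1]=0
7. P2: load  L1  bus=[BusRd]  L1: P0=S P1=I P2=S  mem[L1]=0
8. P2: load  L0  bus=[BusRd]  L0: P0=I P1=I P2=S  mem[L0]=0
9. P0: load  L4  bus=[BusRd]  L4: P0=S P1=I P2=I  mem[L4]=0
10. P1: load  L5  bus=[-]  L5: P0=S P1=S P2=I  mem[L5]=50
11. P1: store L0 := 23  bus=[BusRdX]  L0: P0=I P1=M P2=I  mem[L0]=0
12. P1: store L5 := 85  bus=[BusRdX]  L5: P0=I P1=M P2=I  mem[L5]=50
13. P0: store L0 := 49  bus=[BusRdX,Flush]  L0: P0=M P1=I P2=I  mem[L0]=23
14. P0: store L4 := 89  bus=[BusRdX]  L4: P0=M P1=I P2=I  mem[L4]=0
15. P1: load  L0  bus=[BusRd,Flush]  L0: P0=S P1=S P2=I  mem[L0]=49
16. P2: load  L5  bus=[BusRd,Flush]  L5: P0=I P1=S P2=S  mem[L5]=85
17. P2: store L4 := 57  bus=[BusRdX,Flush]  L4: P0=I P1=I P2=M  mem[L4]=89
18. P1: store L1 := 73  bus=[BusRdX]  L1: P0=I P1=M P2=I  mem[L1]=0
19. P0: store L4 := 70  bus=[BusRdX,Flush]  L4: P0=M P1=I P2=I  mem[L4]=57
20. P1: load  L4  bus=[BusRd,Flush]  L4: P0=S P1=S P2=I  mem[L4]=70
21. P2: load  L0  bus=[BusRd]  L0: P0=S P1=S P2=S  mem[L0]=49
22. P0: load  L4  bus=[-]  L4: P0=S P1=S P2=I  mem[L4]=70
23. P2: store L1 := 27  bus=[BusRdX,Flush]  L1: P0=I P1=I P2=M  mem[L1]=73
24. P0: load  L0  bus=[-]  L0: P0=S P1=S P2=S  mem[L0]=49
25. P2: store L1 := 61  bus=[-]  L1: P0=I P1=I P2=M  mem[L1]=73
26. P0: store L4 := 37  bus=[BusRdX]  L4: P0=M P1=I P2=I  mem[L4]=70

state = S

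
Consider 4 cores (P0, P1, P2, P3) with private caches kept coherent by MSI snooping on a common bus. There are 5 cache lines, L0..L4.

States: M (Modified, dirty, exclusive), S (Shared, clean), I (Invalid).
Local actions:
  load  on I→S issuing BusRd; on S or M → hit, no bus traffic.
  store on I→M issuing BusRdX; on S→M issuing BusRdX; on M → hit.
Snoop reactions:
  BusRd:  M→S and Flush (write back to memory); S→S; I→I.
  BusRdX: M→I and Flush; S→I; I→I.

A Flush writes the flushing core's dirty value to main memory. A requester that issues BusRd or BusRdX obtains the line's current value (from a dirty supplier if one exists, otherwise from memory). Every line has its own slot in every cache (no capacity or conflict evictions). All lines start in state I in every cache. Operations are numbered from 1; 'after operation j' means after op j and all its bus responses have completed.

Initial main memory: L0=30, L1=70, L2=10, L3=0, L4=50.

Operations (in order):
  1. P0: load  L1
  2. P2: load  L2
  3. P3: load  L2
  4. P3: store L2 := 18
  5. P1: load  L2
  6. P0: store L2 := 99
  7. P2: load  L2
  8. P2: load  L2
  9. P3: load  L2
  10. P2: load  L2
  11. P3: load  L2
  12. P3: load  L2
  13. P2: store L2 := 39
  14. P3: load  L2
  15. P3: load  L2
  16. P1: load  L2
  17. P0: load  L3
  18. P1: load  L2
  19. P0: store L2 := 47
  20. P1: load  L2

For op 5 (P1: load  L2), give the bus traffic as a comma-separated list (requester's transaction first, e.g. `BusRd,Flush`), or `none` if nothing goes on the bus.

  op1 P0: load  L1 → S/I/I/I on L1; bus BusRd; mem=70
  op2 P2: load  L2 → I/I/S/I on L2; bus BusRd; mem=10
  op3 P3: load  L2 → I/I/S/S on L2; bus BusRd; mem=10
  op4 P3: store L2 := 18 → I/I/I/M on L2; bus BusRdX; mem=10
  op5 P1: load  L2 → I/S/I/S on L2; bus BusRd Flush; mem=18
  op6 P0: store L2 := 99 → M/I/I/I on L2; bus BusRdX; mem=18
  op7 P2: load  L2 → S/I/S/I on L2; bus BusRd Flush; mem=99
  op8 P2: load  L2 → S/I/S/I on L2; bus (none); mem=99
  op9 P3: load  L2 → S/I/S/S on L2; bus BusRd; mem=99
  op10 P2: load  L2 → S/I/S/S on L2; bus (none); mem=99
  op11 P3: load  L2 → S/I/S/S on L2; bus (none); mem=99
  op12 P3: load  L2 → S/I/S/S on L2; bus (none); mem=99
  op13 P2: store L2 := 39 → I/I/M/I on L2; bus BusRdX; mem=99
  op14 P3: load  L2 → I/I/S/S on L2; bus BusRd Flush; mem=39
  op15 P3: load  L2 → I/I/S/S on L2; bus (none); mem=39
  op16 P1: load  L2 → I/S/S/S on L2; bus BusRd; mem=39
  op17 P0: load  L3 → S/I/I/I on L3; bus BusRd; mem=0
  op18 P1: load  L2 → I/S/S/S on L2; bus (none); mem=39
  op19 P0: store L2 := 47 → M/I/I/I on L2; bus BusRdX; mem=39
  op20 P1: load  L2 → S/S/I/I on L2; bus BusRd Flush; mem=47

bus = BusRd,Flush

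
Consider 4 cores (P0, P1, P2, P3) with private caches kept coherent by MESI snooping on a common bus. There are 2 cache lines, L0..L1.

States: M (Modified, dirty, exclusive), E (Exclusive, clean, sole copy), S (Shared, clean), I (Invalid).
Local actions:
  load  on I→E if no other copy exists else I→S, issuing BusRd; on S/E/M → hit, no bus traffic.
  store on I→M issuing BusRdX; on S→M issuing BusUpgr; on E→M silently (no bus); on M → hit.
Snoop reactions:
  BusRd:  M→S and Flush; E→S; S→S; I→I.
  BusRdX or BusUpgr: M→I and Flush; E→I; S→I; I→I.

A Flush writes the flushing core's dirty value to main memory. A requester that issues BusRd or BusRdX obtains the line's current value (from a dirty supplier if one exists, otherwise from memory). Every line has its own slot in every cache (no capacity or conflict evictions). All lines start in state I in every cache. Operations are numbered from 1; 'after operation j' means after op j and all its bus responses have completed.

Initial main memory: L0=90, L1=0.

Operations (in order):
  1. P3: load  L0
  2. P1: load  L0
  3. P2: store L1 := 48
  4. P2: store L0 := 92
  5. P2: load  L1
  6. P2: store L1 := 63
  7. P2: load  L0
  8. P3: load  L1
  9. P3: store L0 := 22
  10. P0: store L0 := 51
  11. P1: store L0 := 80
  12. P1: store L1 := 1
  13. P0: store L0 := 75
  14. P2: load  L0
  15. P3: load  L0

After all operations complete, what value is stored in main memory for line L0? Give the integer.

memory[L0] = 75

  op1 P3: load  L0 → I/I/I/E on L0; bus BusRd; mem=90
  op2 P1: load  L0 → I/S/I/S on L0; bus BusRd; mem=90
  op3 P2: store L1 := 48 → I/I/M/I on L1; bus BusRdX; mem=0
  op4 P2: store L0 := 92 → I/I/M/I on L0; bus BusRdX; mem=90
  op5 P2: load  L1 → I/I/M/I on L1; bus (none); mem=0
  op6 P2: store L1 := 63 → I/I/M/I on L1; bus (none); mem=0
  op7 P2: load  L0 → I/I/M/I on L0; bus (none); mem=90
  op8 P3: load  L1 → I/I/S/S on L1; bus BusRd Flush; mem=63
  op9 P3: store L0 := 22 → I/I/I/M on L0; bus BusRdX Flush; mem=92
  op10 P0: store L0 := 51 → M/I/I/I on L0; bus BusRdX Flush; mem=22
  op11 P1: store L0 := 80 → I/M/I/I on L0; bus BusRdX Flush; mem=51
  op12 P1: store L1 := 1 → I/M/I/I on L1; bus BusRdX; mem=63
  op13 P0: store L0 := 75 → M/I/I/I on L0; bus BusRdX Flush; mem=80
  op14 P2: load  L0 → S/I/S/I on L0; bus BusRd Flush; mem=75
  op15 P3: load  L0 → S/I/S/S on L0; bus BusRd; mem=75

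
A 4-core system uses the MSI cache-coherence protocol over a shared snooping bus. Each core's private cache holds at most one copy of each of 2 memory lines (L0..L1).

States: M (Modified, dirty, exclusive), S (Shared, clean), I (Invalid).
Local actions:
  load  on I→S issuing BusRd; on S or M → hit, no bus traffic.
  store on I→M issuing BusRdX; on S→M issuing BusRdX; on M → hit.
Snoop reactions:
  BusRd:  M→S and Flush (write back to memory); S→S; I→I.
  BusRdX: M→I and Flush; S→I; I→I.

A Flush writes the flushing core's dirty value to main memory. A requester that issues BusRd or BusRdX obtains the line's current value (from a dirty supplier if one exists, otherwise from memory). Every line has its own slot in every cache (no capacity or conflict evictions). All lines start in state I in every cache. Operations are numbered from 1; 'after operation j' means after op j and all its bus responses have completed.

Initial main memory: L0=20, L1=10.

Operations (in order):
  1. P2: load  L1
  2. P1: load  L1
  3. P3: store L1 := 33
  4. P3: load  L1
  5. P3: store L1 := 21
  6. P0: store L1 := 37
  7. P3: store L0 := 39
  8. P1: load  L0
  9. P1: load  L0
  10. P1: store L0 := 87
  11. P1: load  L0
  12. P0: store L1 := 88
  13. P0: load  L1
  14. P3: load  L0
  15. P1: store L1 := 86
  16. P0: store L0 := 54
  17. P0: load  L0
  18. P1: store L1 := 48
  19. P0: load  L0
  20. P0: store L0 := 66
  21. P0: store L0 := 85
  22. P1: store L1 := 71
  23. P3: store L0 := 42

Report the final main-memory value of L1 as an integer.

memory[L1] = 88

1. P2: load  L1  bus=[BusRd]  L1: P0=I P1=I P2=S P3=I  mem[L1]=10
2. P1: load  L1  bus=[BusRd]  L1: P0=I P1=S P2=S P3=I  mem[L1]=10
3. P3: store L1 := 33  bus=[BusRdX]  L1: P0=I P1=I P2=I P3=M  mem[L1]=10
4. P3: load  L1  bus=[-]  L1: P0=I P1=I P2=I P3=M  mem[L1]=10
5. P3: store L1 := 21  bus=[-]  L1: P0=I P1=I P2=I P3=M  mem[L1]=10
6. P0: store L1 := 37  bus=[BusRdX,Flush]  L1: P0=M P1=I P2=I P3=I  mem[L1]=21
7. P3: store L0 := 39  bus=[BusRdX]  L0: P0=I P1=I P2=I P3=M  mem[L0]=20
8. P1: load  L0  bus=[BusRd,Flush]  L0: P0=I P1=S P2=I P3=S  mem[L0]=39
9. P1: load  L0  bus=[-]  L0: P0=I P1=S P2=I P3=S  mem[L0]=39
10. P1: store L0 := 87  bus=[BusRdX]  L0: P0=I P1=M P2=I P3=I  mem[L0]=39
11. P1: load  L0  bus=[-]  L0: P0=I P1=M P2=I P3=I  mem[L0]=39
12. P0: store L1 := 88  bus=[-]  L1: P0=M P1=I P2=I P3=I  mem[L1]=21
13. P0: load  L1  bus=[-]  L1: P0=M P1=I P2=I P3=I  mem[L1]=21
14. P3: load  L0  bus=[BusRd,Flush]  L0: P0=I P1=S P2=I P3=S  mem[L0]=87
15. P1: store L1 := 86  bus=[BusRdX,Flush]  L1: P0=I P1=M P2=I P3=I  mem[L1]=88
16. P0: store L0 := 54  bus=[BusRdX]  L0: P0=M P1=I P2=I P3=I  mem[L0]=87
17. P0: load  L0  bus=[-]  L0: P0=M P1=I P2=I P3=I  mem[L0]=87
18. P1: store L1 := 48  bus=[-]  L1: P0=I P1=M P2=I P3=I  mem[L1]=88
19. P0: load  L0  bus=[-]  L0: P0=M P1=I P2=I P3=I  mem[L0]=87
20. P0: store L0 := 66  bus=[-]  L0: P0=M P1=I P2=I P3=I  mem[L0]=87
21. P0: store L0 := 85  bus=[-]  L0: P0=M P1=I P2=I P3=I  mem[L0]=87
22. P1: store L1 := 71  bus=[-]  L1: P0=I P1=M P2=I P3=I  mem[L1]=88
23. P3: store L0 := 42  bus=[BusRdX,Flush]  L0: P0=I P1=I P2=I P3=M  mem[L0]=85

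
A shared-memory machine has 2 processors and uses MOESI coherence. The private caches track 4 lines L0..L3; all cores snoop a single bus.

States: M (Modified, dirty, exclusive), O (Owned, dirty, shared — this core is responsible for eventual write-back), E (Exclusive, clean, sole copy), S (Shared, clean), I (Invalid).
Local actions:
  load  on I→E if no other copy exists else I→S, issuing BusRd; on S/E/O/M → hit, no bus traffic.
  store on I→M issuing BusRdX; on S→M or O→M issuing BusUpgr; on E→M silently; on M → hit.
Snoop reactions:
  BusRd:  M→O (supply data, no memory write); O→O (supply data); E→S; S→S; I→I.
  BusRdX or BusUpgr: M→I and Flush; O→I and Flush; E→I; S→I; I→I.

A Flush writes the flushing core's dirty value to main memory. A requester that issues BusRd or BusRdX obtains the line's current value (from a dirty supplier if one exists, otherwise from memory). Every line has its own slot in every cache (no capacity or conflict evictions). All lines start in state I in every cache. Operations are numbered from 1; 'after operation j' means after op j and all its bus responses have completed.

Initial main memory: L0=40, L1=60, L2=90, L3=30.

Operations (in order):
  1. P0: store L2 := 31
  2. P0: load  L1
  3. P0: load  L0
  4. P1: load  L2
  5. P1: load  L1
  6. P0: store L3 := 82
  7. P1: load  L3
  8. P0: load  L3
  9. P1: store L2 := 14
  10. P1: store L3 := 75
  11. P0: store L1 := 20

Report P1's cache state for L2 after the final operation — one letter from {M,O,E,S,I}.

state = M

1. P0: store L2 := 31  bus=[BusRdX]  L2: P0=M P1=I  mem[L2]=90
2. P0: load  L1  bus=[BusRd]  L1: P0=E P1=I  mem[L1]=60
3. P0: load  L0  bus=[BusRd]  L0: P0=E P1=I  mem[L0]=40
4. P1: load  L2  bus=[BusRd]  L2: P0=O P1=S  mem[L2]=90
5. P1: load  L1  bus=[BusRd]  L1: P0=S P1=S  mem[L1]=60
6. P0: store L3 := 82  bus=[BusRdX]  L3: P0=M P1=I  mem[L3]=30
7. P1: load  L3  bus=[BusRd]  L3: P0=O P1=S  mem[L3]=30
8. P0: load  L3  bus=[-]  L3: P0=O P1=S  mem[L3]=30
9. P1: store L2 := 14  bus=[BusUpgr,Flush]  L2: P0=I P1=M  mem[L2]=31
10. P1: store L3 := 75  bus=[BusUpgr,Flush]  L3: P0=I P1=M  mem[L3]=82
11. P0: store L1 := 20  bus=[BusUpgr]  L1: P0=M P1=I  mem[L1]=60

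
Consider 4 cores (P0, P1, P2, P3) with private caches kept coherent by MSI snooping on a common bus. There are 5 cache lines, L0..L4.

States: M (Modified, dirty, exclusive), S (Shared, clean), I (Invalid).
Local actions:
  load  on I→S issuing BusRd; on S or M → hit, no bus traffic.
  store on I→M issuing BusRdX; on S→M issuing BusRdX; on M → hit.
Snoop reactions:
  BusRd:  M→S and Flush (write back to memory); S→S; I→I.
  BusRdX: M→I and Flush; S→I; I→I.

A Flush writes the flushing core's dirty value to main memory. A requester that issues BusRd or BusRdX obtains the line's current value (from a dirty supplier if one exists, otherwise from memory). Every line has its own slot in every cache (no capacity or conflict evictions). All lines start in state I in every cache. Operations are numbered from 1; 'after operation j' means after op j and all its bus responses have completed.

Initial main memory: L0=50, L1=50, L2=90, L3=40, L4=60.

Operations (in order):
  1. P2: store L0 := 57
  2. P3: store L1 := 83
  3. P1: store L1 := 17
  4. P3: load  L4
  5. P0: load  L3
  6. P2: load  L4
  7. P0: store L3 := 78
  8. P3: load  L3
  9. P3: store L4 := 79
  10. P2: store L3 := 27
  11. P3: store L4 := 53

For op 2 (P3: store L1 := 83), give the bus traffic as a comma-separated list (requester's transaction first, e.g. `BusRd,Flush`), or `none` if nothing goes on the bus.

bus = BusRdX

1. P2: store L0 := 57  bus=[BusRdX]  L0: P0=I P1=I P2=M P3=I  mem[L0]=50
2. P3: store L1 := 83  bus=[BusRdX]  L1: P0=I P1=I P2=I P3=M  mem[L1]=50
3. P1: store L1 := 17  bus=[BusRdX,Flush]  L1: P0=I P1=M P2=I P3=I  mem[L1]=83
4. P3: load  L4  bus=[BusRd]  L4: P0=I P1=I P2=I P3=S  mem[L4]=60
5. P0: load  L3  bus=[BusRd]  L3: P0=S P1=I P2=I P3=I  mem[L3]=40
6. P2: load  L4  bus=[BusRd]  L4: P0=I P1=I P2=S P3=S  mem[L4]=60
7. P0: store L3 := 78  bus=[BusRdX]  L3: P0=M P1=I P2=I P3=I  mem[L3]=40
8. P3: load  L3  bus=[BusRd,Flush]  L3: P0=S P1=I P2=I P3=S  mem[L3]=78
9. P3: store L4 := 79  bus=[BusRdX]  L4: P0=I P1=I P2=I P3=M  mem[L4]=60
10. P2: store L3 := 27  bus=[BusRdX]  L3: P0=I P1=I P2=M P3=I  mem[L3]=78
11. P3: store L4 := 53  bus=[-]  L4: P0=I P1=I P2=I P3=M  mem[L4]=60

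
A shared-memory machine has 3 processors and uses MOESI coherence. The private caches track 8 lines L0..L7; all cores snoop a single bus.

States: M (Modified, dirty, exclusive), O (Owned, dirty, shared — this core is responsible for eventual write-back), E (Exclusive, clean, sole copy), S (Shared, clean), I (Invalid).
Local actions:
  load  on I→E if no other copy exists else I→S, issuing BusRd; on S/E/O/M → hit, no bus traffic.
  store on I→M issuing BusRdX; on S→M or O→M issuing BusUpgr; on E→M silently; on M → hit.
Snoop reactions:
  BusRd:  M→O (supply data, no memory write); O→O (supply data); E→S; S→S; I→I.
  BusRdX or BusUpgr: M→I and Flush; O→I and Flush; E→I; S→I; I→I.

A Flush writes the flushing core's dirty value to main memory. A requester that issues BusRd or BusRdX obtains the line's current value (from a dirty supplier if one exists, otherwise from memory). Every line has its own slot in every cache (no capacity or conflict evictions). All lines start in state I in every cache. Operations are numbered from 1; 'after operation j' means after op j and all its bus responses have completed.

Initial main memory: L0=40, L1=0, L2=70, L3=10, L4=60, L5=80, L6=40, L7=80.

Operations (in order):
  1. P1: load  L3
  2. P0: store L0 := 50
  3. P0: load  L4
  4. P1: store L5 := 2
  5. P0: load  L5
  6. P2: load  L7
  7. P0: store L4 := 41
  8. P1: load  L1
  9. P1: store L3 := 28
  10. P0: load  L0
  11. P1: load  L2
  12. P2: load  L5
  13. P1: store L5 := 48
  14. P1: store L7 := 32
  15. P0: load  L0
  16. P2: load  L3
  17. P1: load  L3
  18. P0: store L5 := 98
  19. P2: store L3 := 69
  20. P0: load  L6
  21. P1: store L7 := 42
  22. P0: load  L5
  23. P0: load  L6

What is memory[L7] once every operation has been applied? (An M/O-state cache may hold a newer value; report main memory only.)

memory[L7] = 80

step 1: P1: load  L3  ⟶  IEI  (L3)  txn=BusRd  M[L3]=10
step 2: P0: store L0 := 50  ⟶  MII  (L0)  txn=BusRdX  M[L0]=40
step 3: P0: load  L4  ⟶  EII  (L4)  txn=BusRd  M[L4]=60
step 4: P1: store L5 := 2  ⟶  IMI  (L5)  txn=BusRdX  M[L5]=80
step 5: P0: load  L5  ⟶  SOI  (L5)  txn=BusRd  M[L5]=80
step 6: P2: load  L7  ⟶  IIE  (L7)  txn=BusRd  M[L7]=80
step 7: P0: store L4 := 41  ⟶  MII  (L4)  txn=∅  M[L4]=60
step 8: P1: load  L1  ⟶  IEI  (L1)  txn=BusRd  M[L1]=0
step 9: P1: store L3 := 28  ⟶  IMI  (L3)  txn=∅  M[L3]=10
step 10: P0: load  L0  ⟶  MII  (L0)  txn=∅  M[L0]=40
step 11: P1: load  L2  ⟶  IEI  (L2)  txn=BusRd  M[L2]=70
step 12: P2: load  L5  ⟶  SOS  (L5)  txn=BusRd  M[L5]=80
step 13: P1: store L5 := 48  ⟶  IMI  (L5)  txn=BusUpgr  M[L5]=80
step 14: P1: store L7 := 32  ⟶  IMI  (L7)  txn=BusRdX  M[L7]=80
step 15: P0: load  L0  ⟶  MII  (L0)  txn=∅  M[L0]=40
step 16: P2: load  L3  ⟶  IOS  (L3)  txn=BusRd  M[L3]=10
step 17: P1: load  L3  ⟶  IOS  (L3)  txn=∅  M[L3]=10
step 18: P0: store L5 := 98  ⟶  MII  (L5)  txn=BusRdX+Flush  M[L5]=48
step 19: P2: store L3 := 69  ⟶  IIM  (L3)  txn=BusUpgr+Flush  M[L3]=28
step 20: P0: load  L6  ⟶  EII  (L6)  txn=BusRd  M[L6]=40
step 21: P1: store L7 := 42  ⟶  IMI  (L7)  txn=∅  M[L7]=80
step 22: P0: load  L5  ⟶  MII  (L5)  txn=∅  M[L5]=48
step 23: P0: load  L6  ⟶  EII  (L6)  txn=∅  M[L6]=40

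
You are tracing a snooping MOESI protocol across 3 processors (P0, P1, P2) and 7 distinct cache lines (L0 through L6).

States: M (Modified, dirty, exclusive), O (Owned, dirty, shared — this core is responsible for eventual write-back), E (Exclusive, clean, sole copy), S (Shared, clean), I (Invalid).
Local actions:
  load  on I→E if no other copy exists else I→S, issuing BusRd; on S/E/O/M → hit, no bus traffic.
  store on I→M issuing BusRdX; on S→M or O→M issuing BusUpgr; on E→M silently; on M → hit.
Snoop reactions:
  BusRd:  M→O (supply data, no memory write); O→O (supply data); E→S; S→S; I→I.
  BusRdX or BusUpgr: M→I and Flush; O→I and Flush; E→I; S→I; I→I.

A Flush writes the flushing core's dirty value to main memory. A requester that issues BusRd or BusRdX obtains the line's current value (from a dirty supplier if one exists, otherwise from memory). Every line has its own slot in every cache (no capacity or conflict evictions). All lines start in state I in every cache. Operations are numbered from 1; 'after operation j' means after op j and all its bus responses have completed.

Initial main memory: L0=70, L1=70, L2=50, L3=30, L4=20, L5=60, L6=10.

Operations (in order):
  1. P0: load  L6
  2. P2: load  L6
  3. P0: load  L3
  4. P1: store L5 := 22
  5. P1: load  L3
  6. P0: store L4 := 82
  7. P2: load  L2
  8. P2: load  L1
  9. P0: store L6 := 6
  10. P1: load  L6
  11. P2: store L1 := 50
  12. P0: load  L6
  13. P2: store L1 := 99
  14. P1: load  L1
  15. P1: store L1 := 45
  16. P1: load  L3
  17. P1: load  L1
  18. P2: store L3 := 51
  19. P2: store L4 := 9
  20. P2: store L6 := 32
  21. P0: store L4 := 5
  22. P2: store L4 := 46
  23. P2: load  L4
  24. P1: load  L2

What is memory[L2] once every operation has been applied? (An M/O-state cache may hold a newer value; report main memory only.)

memory[L2] = 50

[1] P0: load  L6 | P0:E(10), P1:I, P2:I | bus: BusRd
[2] P2: load  L6 | P0:S(10), P1:I, P2:S(10) | bus: BusRd
[3] P0: load  L3 | P0:E(30), P1:I, P2:I | bus: BusRd
[4] P1: store L5 := 22 | P0:I, P1:M(22), P2:I | bus: BusRdX
[5] P1: load  L3 | P0:S(30), P1:S(30), P2:I | bus: BusRd
[6] P0: store L4 := 82 | P0:M(82), P1:I, P2:I | bus: BusRdX
[7] P2: load  L2 | P0:I, P1:I, P2:E(50) | bus: BusRd
[8] P2: load  L1 | P0:I, P1:I, P2:E(70) | bus: BusRd
[9] P0: store L6 := 6 | P0:M(6), P1:I, P2:I | bus: BusUpgr
[10] P1: load  L6 | P0:O(6), P1:S(6), P2:I | bus: BusRd
[11] P2: store L1 := 50 | P0:I, P1:I, P2:M(50) | bus: none
[12] P0: load  L6 | P0:O(6), P1:S(6), P2:I | bus: none
[13] P2: store L1 := 99 | P0:I, P1:I, P2:M(99) | bus: none
[14] P1: load  L1 | P0:I, P1:S(99), P2:O(99) | bus: BusRd
[15] P1: store L1 := 45 | P0:I, P1:M(45), P2:I | bus: BusUpgr,Flush
[16] P1: load  L3 | P0:S(30), P1:S(30), P2:I | bus: none
[17] P1: load  L1 | P0:I, P1:M(45), P2:I | bus: none
[18] P2: store L3 := 51 | P0:I, P1:I, P2:M(51) | bus: BusRdX
[19] P2: store L4 := 9 | P0:I, P1:I, P2:M(9) | bus: BusRdX,Flush
[20] P2: store L6 := 32 | P0:I, P1:I, P2:M(32) | bus: BusRdX,Flush
[21] P0: store L4 := 5 | P0:M(5), P1:I, P2:I | bus: BusRdX,Flush
[22] P2: store L4 := 46 | P0:I, P1:I, P2:M(46) | bus: BusRdX,Flush
[23] P2: load  L4 | P0:I, P1:I, P2:M(46) | bus: none
[24] P1: load  L2 | P0:I, P1:S(50), P2:S(50) | bus: BusRd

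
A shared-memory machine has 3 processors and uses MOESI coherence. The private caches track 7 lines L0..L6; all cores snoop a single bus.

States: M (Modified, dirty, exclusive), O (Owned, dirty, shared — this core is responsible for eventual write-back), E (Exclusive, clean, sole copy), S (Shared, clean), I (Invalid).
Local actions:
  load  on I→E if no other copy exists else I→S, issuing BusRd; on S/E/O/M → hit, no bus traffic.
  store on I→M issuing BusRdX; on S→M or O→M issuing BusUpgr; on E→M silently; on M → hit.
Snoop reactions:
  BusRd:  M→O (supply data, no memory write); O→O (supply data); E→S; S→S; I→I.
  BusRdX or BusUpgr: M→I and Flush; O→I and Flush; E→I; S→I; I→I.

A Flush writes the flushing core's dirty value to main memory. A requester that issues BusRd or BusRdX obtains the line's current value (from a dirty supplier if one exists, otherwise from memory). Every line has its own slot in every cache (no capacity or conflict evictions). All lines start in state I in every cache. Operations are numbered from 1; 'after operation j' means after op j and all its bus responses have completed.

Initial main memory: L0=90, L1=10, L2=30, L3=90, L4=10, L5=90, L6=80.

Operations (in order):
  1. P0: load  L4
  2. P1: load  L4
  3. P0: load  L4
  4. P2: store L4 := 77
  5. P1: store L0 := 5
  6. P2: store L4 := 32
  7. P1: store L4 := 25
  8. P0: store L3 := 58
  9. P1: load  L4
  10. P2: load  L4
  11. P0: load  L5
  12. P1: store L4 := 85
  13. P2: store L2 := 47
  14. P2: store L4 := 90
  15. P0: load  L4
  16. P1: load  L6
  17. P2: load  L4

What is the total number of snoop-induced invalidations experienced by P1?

1. P0: load  L4  bus=[BusRd]  L4: P0=E P1=I P2=I  mem[L4]=10
2. P1: load  L4  bus=[BusRd]  L4: P0=S P1=S P2=I  mem[L4]=10
3. P0: load  L4  bus=[-]  L4: P0=S P1=S P2=I  mem[L4]=10
4. P2: store L4 := 77  bus=[BusRdX]  L4: P0=I P1=I P2=M  mem[L4]=10
5. P1: store L0 := 5  bus=[BusRdX]  L0: P0=I P1=M P2=I  mem[L0]=90
6. P2: store L4 := 32  bus=[-]  L4: P0=I P1=I P2=M  mem[L4]=10
7. P1: store L4 := 25  bus=[BusRdX,Flush]  L4: P0=I P1=M P2=I  mem[L4]=32
8. P0: store L3 := 58  bus=[BusRdX]  L3: P0=M P1=I P2=I  mem[L3]=90
9. P1: load  L4  bus=[-]  L4: P0=I P1=M P2=I  mem[L4]=32
10. P2: load  L4  bus=[BusRd]  L4: P0=I P1=O P2=S  mem[L4]=32
11. P0: load  L5  bus=[BusRd]  L5: P0=E P1=I P2=I  mem[L5]=90
12. P1: store L4 := 85  bus=[BusUpgr]  L4: P0=I P1=M P2=I  mem[L4]=32
13. P2: store L2 := 47  bus=[BusRdX]  L2: P0=I P1=I P2=M  mem[L2]=30
14. P2: store L4 := 90  bus=[BusRdX,Flush]  L4: P0=I P1=I P2=M  mem[L4]=85
15. P0: load  L4  bus=[BusRd]  L4: P0=S P1=I P2=O  mem[L4]=85
16. P1: load  L6  bus=[BusRd]  L6: P0=I P1=E P2=I  mem[L6]=80
17. P2: load  L4  bus=[-]  L4: P0=S P1=I P2=O  mem[L4]=85

invalidations = 2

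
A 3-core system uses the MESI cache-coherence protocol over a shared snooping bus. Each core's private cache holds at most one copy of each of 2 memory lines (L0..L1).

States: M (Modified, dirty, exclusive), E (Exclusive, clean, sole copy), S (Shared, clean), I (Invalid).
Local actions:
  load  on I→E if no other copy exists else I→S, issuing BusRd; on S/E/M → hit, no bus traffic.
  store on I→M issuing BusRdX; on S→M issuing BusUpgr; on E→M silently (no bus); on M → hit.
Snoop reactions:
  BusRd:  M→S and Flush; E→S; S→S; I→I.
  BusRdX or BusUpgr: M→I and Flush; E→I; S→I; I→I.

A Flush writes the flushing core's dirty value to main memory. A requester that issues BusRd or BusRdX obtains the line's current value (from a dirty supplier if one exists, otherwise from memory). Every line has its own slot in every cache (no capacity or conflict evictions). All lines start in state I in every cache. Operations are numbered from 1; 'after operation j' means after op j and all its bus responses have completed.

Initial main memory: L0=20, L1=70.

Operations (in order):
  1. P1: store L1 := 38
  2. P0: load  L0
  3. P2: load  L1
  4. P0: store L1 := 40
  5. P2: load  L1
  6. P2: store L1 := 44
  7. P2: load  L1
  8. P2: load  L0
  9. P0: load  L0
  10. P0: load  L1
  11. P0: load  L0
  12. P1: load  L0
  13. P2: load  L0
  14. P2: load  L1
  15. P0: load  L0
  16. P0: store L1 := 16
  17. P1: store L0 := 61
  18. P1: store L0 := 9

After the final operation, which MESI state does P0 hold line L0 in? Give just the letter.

state = I

[1] P1: store L1 := 38 | P0:I, P1:M(38), P2:I | bus: BusRdX
[2] P0: load  L0 | P0:E(20), P1:I, P2:I | bus: BusRd
[3] P2: load  L1 | P0:I, P1:S(38), P2:S(38) | bus: BusRd,Flush
[4] P0: store L1 := 40 | P0:M(40), P1:I, P2:I | bus: BusRdX
[5] P2: load  L1 | P0:S(40), P1:I, P2:S(40) | bus: BusRd,Flush
[6] P2: store L1 := 44 | P0:I, P1:I, P2:M(44) | bus: BusUpgr
[7] P2: load  L1 | P0:I, P1:I, P2:M(44) | bus: none
[8] P2: load  L0 | P0:S(20), P1:I, P2:S(20) | bus: BusRd
[9] P0: load  L0 | P0:S(20), P1:I, P2:S(20) | bus: none
[10] P0: load  L1 | P0:S(44), P1:I, P2:S(44) | bus: BusRd,Flush
[11] P0: load  L0 | P0:S(20), P1:I, P2:S(20) | bus: none
[12] P1: load  L0 | P0:S(20), P1:S(20), P2:S(20) | bus: BusRd
[13] P2: load  L0 | P0:S(20), P1:S(20), P2:S(20) | bus: none
[14] P2: load  L1 | P0:S(44), P1:I, P2:S(44) | bus: none
[15] P0: load  L0 | P0:S(20), P1:S(20), P2:S(20) | bus: none
[16] P0: store L1 := 16 | P0:M(16), P1:I, P2:I | bus: BusUpgr
[17] P1: store L0 := 61 | P0:I, P1:M(61), P2:I | bus: BusUpgr
[18] P1: store L0 := 9 | P0:I, P1:M(9), P2:I | bus: none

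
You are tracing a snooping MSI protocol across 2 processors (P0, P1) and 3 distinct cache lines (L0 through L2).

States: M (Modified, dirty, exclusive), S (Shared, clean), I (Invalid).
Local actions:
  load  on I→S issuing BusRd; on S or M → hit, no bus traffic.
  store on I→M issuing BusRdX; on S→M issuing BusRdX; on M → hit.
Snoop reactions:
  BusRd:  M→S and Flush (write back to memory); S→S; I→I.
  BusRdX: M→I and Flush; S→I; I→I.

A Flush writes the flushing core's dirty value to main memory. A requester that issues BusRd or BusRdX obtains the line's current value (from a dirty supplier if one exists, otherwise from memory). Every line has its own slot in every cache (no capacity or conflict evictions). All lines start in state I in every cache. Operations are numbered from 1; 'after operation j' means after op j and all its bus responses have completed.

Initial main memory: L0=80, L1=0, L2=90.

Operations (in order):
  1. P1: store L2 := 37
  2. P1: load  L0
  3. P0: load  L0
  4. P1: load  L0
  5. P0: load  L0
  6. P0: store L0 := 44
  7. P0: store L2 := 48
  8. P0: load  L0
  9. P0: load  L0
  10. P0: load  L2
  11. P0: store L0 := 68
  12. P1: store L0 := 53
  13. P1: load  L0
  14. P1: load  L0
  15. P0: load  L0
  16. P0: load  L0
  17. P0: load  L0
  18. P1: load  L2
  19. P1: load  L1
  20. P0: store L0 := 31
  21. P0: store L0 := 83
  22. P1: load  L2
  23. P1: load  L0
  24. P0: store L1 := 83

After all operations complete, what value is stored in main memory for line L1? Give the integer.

  op1 P1: store L2 := 37 → I/M on L2; bus BusRdX; mem=90
  op2 P1: load  L0 → I/S on L0; bus BusRd; mem=80
  op3 P0: load  L0 → S/S on L0; bus BusRd; mem=80
  op4 P1: load  L0 → S/S on L0; bus (none); mem=80
  op5 P0: load  L0 → S/S on L0; bus (none); mem=80
  op6 P0: store L0 := 44 → M/I on L0; bus BusRdX; mem=80
  op7 P0: store L2 := 48 → M/I on L2; bus BusRdX Flush; mem=37
  op8 P0: load  L0 → M/I on L0; bus (none); mem=80
  op9 P0: load  L0 → M/I on L0; bus (none); mem=80
  op10 P0: load  L2 → M/I on L2; bus (none); mem=37
  op11 P0: store L0 := 68 → M/I on L0; bus (none); mem=80
  op12 P1: store L0 := 53 → I/M on L0; bus BusRdX Flush; mem=68
  op13 P1: load  L0 → I/M on L0; bus (none); mem=68
  op14 P1: load  L0 → I/M on L0; bus (none); mem=68
  op15 P0: load  L0 → S/S on L0; bus BusRd Flush; mem=53
  op16 P0: load  L0 → S/S on L0; bus (none); mem=53
  op17 P0: load  L0 → S/S on L0; bus (none); mem=53
  op18 P1: load  L2 → S/S on L2; bus BusRd Flush; mem=48
  op19 P1: load  L1 → I/S on L1; bus BusRd; mem=0
  op20 P0: store L0 := 31 → M/I on L0; bus BusRdX; mem=53
  op21 P0: store L0 := 83 → M/I on L0; bus (none); mem=53
  op22 P1: load  L2 → S/S on L2; bus (none); mem=48
  op23 P1: load  L0 → S/S on L0; bus BusRd Flush; mem=83
  op24 P0: store L1 := 83 → M/I on L1; bus BusRdX; mem=0

memory[L1] = 0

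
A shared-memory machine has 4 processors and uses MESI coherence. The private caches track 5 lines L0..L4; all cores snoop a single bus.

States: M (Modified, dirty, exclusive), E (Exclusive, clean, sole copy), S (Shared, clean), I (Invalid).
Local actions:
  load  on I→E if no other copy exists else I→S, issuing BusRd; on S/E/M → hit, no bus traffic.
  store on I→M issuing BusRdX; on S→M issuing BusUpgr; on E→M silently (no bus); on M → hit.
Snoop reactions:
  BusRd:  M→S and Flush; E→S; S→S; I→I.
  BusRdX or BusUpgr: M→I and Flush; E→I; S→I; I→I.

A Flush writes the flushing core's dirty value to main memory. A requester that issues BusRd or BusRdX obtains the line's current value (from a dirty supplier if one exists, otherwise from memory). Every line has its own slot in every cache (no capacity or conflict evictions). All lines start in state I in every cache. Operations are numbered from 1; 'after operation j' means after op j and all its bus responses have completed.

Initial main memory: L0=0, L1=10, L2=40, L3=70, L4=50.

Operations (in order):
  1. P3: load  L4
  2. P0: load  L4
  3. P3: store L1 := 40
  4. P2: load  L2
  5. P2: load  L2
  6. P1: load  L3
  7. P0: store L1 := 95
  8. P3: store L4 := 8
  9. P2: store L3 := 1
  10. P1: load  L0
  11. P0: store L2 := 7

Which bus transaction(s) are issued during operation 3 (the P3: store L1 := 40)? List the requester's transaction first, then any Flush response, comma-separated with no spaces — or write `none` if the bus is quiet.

step 1: P3: load  L4  ⟶  IIIE  (L4)  txn=BusRd  M[L4]=50
step 2: P0: load  L4  ⟶  SIIS  (L4)  txn=BusRd  M[L4]=50
step 3: P3: store L1 := 40  ⟶  IIIM  (L1)  txn=BusRdX  M[L1]=10
step 4: P2: load  L2  ⟶  IIEI  (L2)  txn=BusRd  M[L2]=40
step 5: P2: load  L2  ⟶  IIEI  (L2)  txn=∅  M[L2]=40
step 6: P1: load  L3  ⟶  IEII  (L3)  txn=BusRd  M[L3]=70
step 7: P0: store L1 := 95  ⟶  MIII  (L1)  txn=BusRdX+Flush  M[L1]=40
step 8: P3: store L4 := 8  ⟶  IIIM  (L4)  txn=BusUpgr  M[L4]=50
step 9: P2: store L3 := 1  ⟶  IIMI  (L3)  txn=BusRdX  M[L3]=70
step 10: P1: load  L0  ⟶  IEII  (L0)  txn=BusRd  M[L0]=0
step 11: P0: store L2 := 7  ⟶  MIII  (L2)  txn=BusRdX  M[L2]=40

bus = BusRdX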